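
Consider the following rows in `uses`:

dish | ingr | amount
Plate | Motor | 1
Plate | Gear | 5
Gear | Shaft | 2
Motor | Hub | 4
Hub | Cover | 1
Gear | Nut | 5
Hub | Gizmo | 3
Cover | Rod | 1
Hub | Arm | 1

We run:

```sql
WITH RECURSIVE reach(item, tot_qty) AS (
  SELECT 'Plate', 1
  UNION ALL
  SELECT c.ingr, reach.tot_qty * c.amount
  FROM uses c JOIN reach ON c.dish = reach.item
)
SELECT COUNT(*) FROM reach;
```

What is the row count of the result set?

Base: (Plate, tot_qty=1).
Iteration 1: components of {Plate} -> Gear = 1*5 = 5, Motor = 1*1 = 1.
Iteration 2: components of {Gear,Motor} -> Hub = 1*4 = 4, Nut = 5*5 = 25, Shaft = 5*2 = 10.
Iteration 3: components of {Hub,Nut,Shaft} -> Arm = 4*1 = 4, Cover = 4*1 = 4, Gizmo = 4*3 = 12.
Iteration 4: components of {Arm,Cover,Gizmo} -> Rod = 4*1 = 4.
Iteration 5: no further components; recursion stops.
Total rows emitted: 10.

10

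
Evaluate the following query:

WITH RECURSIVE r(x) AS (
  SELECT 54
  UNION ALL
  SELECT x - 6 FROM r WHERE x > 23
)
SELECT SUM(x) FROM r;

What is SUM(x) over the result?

Base: x=54.
Iteration 1: 54 > 23 holds -> x = 54 - 6 = 48.
Iteration 2: 48 > 23 holds -> x = 48 - 6 = 42.
Iteration 3: 42 > 23 holds -> x = 42 - 6 = 36.
Iteration 4: 36 > 23 holds -> x = 36 - 6 = 30.
Iteration 5: 30 > 23 holds -> x = 30 - 6 = 24.
Iteration 6: 24 > 23 holds -> x = 24 - 6 = 18.
Iteration 7: 18 > 23 fails; recursion stops.
SUM(x) = 54 + 48 + 42 + 36 + 30 + 24 + 18 = 252.

252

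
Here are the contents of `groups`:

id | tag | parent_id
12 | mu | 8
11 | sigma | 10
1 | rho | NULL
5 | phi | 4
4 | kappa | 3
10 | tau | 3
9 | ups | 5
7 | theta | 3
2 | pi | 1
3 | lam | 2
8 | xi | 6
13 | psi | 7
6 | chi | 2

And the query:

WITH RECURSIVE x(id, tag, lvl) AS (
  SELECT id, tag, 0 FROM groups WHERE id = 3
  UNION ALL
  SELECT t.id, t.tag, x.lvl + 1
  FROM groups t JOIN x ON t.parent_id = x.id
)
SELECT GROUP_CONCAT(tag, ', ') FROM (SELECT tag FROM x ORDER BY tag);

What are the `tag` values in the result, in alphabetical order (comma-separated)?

kappa, lam, phi, psi, sigma, tau, theta, ups

Base: id=3 (lam) at lvl 0.
Iteration 1: rows with parent_id in {3} -> kappa (id 4, lvl 1), theta (id 7, lvl 1), tau (id 10, lvl 1).
Iteration 2: rows with parent_id in {4,7,10} -> phi (id 5, lvl 2), sigma (id 11, lvl 2), psi (id 13, lvl 2).
Iteration 3: rows with parent_id in {5,11,13} -> ups (id 9, lvl 3).
Iteration 4: no rows with parent_id in {9}; recursion stops.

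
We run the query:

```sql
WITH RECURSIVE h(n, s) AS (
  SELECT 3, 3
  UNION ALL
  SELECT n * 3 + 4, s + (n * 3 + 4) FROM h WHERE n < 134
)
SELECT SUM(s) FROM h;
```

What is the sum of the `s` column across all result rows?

Base: n=3, s=3.
Iteration 1: 3 < 134 holds -> n = 3 * 3 + 4 = 13, s = 3 + 13 = 16.
Iteration 2: 13 < 134 holds -> n = 13 * 3 + 4 = 43, s = 16 + 43 = 59.
Iteration 3: 43 < 134 holds -> n = 43 * 3 + 4 = 133, s = 59 + 133 = 192.
Iteration 4: 133 < 134 holds -> n = 133 * 3 + 4 = 403, s = 192 + 403 = 595.
Iteration 5: 403 < 134 fails; recursion stops.
SUM(s) = 3 + 16 + 59 + 192 + 595 = 865.

865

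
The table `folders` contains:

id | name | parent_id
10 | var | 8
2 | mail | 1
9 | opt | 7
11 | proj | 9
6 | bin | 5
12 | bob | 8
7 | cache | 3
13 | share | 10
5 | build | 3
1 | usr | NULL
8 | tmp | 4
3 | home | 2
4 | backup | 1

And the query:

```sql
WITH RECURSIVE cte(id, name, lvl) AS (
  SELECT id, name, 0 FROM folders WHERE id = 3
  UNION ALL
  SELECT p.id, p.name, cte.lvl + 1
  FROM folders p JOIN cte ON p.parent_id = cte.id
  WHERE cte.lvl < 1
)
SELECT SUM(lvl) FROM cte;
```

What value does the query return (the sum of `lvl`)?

2

Base: id=3 (home) at lvl 0.
Iteration 1: rows with parent_id in {3} -> build (id 5, lvl 1), cache (id 7, lvl 1).
Iteration 2: lvl < 1 fails for all current rows; recursion stops.
SUM(lvl) = 0 + 1 + 1 = 2.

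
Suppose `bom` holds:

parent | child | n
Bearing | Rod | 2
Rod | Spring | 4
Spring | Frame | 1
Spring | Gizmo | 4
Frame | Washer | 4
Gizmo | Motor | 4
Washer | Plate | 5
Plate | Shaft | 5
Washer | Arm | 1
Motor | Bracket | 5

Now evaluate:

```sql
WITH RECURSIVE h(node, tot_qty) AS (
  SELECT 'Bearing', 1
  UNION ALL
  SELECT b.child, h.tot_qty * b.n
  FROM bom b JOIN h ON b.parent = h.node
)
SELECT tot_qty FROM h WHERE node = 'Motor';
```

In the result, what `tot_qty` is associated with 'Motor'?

Base: (Bearing, tot_qty=1).
Iteration 1: components of {Bearing} -> Rod = 1*2 = 2.
Iteration 2: components of {Rod} -> Spring = 2*4 = 8.
Iteration 3: components of {Spring} -> Frame = 8*1 = 8, Gizmo = 8*4 = 32.
Iteration 4: components of {Frame,Gizmo} -> Motor = 32*4 = 128, Washer = 8*4 = 32.
Iteration 5: components of {Motor,Washer} -> Arm = 32*1 = 32, Bracket = 128*5 = 640, Plate = 32*5 = 160.
Iteration 6: components of {Arm,Bracket,Plate} -> Shaft = 160*5 = 800.
Iteration 7: no further components; recursion stops.

128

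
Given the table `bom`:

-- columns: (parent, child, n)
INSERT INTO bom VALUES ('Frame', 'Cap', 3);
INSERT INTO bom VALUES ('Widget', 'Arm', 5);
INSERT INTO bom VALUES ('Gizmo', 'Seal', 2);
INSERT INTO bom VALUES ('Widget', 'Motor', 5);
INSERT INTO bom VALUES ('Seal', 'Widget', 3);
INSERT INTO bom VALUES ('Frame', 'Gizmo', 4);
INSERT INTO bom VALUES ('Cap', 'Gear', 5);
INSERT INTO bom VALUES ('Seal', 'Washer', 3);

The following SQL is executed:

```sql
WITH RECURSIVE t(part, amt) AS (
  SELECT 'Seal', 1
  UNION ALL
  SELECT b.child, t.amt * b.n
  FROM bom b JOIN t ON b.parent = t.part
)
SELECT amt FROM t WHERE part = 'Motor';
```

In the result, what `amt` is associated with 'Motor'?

15

Base: (Seal, amt=1).
Iteration 1: components of {Seal} -> Washer = 1*3 = 3, Widget = 1*3 = 3.
Iteration 2: components of {Washer,Widget} -> Arm = 3*5 = 15, Motor = 3*5 = 15.
Iteration 3: no further components; recursion stops.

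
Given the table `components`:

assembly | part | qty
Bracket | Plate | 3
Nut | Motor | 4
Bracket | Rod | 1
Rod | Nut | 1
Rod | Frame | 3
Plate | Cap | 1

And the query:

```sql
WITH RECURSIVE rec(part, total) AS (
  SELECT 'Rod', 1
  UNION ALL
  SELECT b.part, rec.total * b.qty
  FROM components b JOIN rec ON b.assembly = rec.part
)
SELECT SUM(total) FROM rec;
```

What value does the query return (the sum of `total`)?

Base: (Rod, total=1).
Iteration 1: components of {Rod} -> Frame = 1*3 = 3, Nut = 1*1 = 1.
Iteration 2: components of {Frame,Nut} -> Motor = 1*4 = 4.
Iteration 3: no further components; recursion stops.
SUM(total) = 1 + 1 + 3 + 4 = 9.

9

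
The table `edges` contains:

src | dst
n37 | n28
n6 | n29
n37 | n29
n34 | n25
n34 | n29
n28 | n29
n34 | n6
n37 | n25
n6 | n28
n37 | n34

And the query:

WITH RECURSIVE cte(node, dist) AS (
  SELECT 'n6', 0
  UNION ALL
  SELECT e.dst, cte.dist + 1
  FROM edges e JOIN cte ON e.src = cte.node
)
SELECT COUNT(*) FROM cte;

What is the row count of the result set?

4

Base: (n6, dist=0).
Iteration 1: edges from {n6} -> (n28, dist=1), (n29, dist=1).
Iteration 2: edges from {n28,n29} -> (n29, dist=2).
Iteration 3: no outgoing edges from {n29}; recursion stops.
Total rows emitted: 4.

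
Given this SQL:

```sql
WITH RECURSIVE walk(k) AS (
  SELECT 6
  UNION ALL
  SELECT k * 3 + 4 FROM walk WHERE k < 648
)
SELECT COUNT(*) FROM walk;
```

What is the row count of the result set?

Base: k=6.
Iteration 1: 6 < 648 holds -> k = 6 * 3 + 4 = 22.
Iteration 2: 22 < 648 holds -> k = 22 * 3 + 4 = 70.
Iteration 3: 70 < 648 holds -> k = 70 * 3 + 4 = 214.
Iteration 4: 214 < 648 holds -> k = 214 * 3 + 4 = 646.
Iteration 5: 646 < 648 holds -> k = 646 * 3 + 4 = 1942.
Iteration 6: 1942 < 648 fails; recursion stops.
Total rows emitted: 6.

6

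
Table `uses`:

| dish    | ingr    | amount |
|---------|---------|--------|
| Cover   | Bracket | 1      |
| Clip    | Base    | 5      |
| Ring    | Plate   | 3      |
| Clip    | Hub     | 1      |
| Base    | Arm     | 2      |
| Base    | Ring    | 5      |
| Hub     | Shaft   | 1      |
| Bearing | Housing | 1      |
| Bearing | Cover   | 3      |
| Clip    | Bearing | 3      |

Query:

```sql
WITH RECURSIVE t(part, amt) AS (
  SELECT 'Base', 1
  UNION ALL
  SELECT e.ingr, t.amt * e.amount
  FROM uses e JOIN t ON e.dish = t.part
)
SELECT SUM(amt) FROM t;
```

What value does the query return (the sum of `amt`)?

23

Base: (Base, amt=1).
Iteration 1: components of {Base} -> Arm = 1*2 = 2, Ring = 1*5 = 5.
Iteration 2: components of {Arm,Ring} -> Plate = 5*3 = 15.
Iteration 3: no further components; recursion stops.
SUM(amt) = 1 + 2 + 5 + 15 = 23.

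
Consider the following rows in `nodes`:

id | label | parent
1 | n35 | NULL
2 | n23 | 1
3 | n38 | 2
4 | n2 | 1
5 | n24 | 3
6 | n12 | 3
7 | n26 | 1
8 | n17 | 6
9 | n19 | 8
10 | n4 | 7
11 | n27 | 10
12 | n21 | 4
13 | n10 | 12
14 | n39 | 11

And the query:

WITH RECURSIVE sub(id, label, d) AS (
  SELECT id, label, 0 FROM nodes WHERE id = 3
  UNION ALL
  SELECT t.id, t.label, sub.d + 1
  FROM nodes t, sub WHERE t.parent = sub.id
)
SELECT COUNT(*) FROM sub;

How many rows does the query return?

Base: id=3 (n38) at d 0.
Iteration 1: rows with parent in {3} -> n24 (id 5, d 1), n12 (id 6, d 1).
Iteration 2: rows with parent in {5,6} -> n17 (id 8, d 2).
Iteration 3: rows with parent in {8} -> n19 (id 9, d 3).
Iteration 4: no rows with parent in {9}; recursion stops.
Total rows emitted: 5.

5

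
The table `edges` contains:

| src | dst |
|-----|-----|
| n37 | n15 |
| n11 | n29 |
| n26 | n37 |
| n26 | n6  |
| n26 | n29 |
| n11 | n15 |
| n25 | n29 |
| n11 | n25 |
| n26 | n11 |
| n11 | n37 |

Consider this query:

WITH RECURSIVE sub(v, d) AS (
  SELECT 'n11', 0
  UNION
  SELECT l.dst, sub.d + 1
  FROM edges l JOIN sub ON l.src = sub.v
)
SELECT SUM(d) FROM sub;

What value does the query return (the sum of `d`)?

Base: (n11, d=0).
Iteration 1: edges from {n11} -> (n15, d=1), (n25, d=1), (n29, d=1), (n37, d=1).
Iteration 2: edges from {n15,n25,n29,n37} -> (n15, d=2), (n29, d=2).
Iteration 3: no outgoing edges from {n15,n29}; recursion stops.
SUM(d) = 0 + 1 + 1 + 1 + 1 + 2 + 2 = 8.

8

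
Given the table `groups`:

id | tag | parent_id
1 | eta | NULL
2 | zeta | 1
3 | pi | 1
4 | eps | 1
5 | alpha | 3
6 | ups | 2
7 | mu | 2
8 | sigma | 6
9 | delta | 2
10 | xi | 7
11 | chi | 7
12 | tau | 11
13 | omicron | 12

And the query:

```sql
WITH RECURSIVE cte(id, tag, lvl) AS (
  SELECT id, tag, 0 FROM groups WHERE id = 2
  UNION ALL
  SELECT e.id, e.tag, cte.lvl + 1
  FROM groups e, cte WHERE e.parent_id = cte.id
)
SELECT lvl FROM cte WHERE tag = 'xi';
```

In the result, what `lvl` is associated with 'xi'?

Base: id=2 (zeta) at lvl 0.
Iteration 1: rows with parent_id in {2} -> ups (id 6, lvl 1), mu (id 7, lvl 1), delta (id 9, lvl 1).
Iteration 2: rows with parent_id in {6,7,9} -> sigma (id 8, lvl 2), xi (id 10, lvl 2), chi (id 11, lvl 2).
Iteration 3: rows with parent_id in {8,10,11} -> tau (id 12, lvl 3).
Iteration 4: rows with parent_id in {12} -> omicron (id 13, lvl 4).
Iteration 5: no rows with parent_id in {13}; recursion stops.

2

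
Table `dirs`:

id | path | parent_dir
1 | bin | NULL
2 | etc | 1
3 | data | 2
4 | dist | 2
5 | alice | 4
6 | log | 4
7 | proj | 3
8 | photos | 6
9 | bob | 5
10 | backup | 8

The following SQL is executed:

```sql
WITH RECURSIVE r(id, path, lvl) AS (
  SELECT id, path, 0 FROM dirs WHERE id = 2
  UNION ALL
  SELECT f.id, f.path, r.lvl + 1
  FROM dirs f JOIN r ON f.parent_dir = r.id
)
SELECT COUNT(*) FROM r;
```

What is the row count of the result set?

Base: id=2 (etc) at lvl 0.
Iteration 1: rows with parent_dir in {2} -> data (id 3, lvl 1), dist (id 4, lvl 1).
Iteration 2: rows with parent_dir in {3,4} -> alice (id 5, lvl 2), log (id 6, lvl 2), proj (id 7, lvl 2).
Iteration 3: rows with parent_dir in {5,6,7} -> photos (id 8, lvl 3), bob (id 9, lvl 3).
Iteration 4: rows with parent_dir in {8,9} -> backup (id 10, lvl 4).
Iteration 5: no rows with parent_dir in {10}; recursion stops.
Total rows emitted: 9.

9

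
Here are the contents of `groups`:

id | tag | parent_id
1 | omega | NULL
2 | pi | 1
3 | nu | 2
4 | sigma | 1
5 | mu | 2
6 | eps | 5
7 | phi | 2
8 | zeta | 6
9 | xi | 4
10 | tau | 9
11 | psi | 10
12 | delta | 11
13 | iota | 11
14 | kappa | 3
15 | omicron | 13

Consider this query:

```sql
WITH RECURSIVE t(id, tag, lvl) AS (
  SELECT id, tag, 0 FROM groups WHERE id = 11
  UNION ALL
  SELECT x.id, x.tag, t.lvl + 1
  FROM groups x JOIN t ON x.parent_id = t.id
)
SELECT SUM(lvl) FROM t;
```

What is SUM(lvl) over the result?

Base: id=11 (psi) at lvl 0.
Iteration 1: rows with parent_id in {11} -> delta (id 12, lvl 1), iota (id 13, lvl 1).
Iteration 2: rows with parent_id in {12,13} -> omicron (id 15, lvl 2).
Iteration 3: no rows with parent_id in {15}; recursion stops.
SUM(lvl) = 0 + 1 + 1 + 2 = 4.

4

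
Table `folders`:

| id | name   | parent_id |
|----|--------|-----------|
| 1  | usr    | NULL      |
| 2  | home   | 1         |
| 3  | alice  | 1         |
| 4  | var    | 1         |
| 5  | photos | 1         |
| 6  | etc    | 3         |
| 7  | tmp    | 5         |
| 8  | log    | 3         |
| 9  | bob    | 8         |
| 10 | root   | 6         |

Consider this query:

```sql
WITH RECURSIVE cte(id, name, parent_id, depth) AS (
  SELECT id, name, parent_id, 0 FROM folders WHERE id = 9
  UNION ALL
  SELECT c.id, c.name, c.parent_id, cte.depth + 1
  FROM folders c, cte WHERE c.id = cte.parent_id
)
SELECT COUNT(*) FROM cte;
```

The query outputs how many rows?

4

Base: id=9 (bob), parent_id=8, depth 0.
Iteration 1: join on id=8 -> log (id 8, parent_id=3, depth 1).
Iteration 2: join on id=3 -> alice (id 3, parent_id=1, depth 2).
Iteration 3: join on id=1 -> usr (id 1, parent_id=NULL, depth 3).
Iteration 4: parent_id is NULL; no match; recursion stops.
Total rows emitted: 4.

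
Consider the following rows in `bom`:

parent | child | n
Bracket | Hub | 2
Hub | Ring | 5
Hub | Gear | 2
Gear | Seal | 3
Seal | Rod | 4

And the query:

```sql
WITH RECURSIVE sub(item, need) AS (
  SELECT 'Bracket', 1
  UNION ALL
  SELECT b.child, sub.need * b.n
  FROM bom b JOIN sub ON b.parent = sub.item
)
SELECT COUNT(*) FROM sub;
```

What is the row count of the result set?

Base: (Bracket, need=1).
Iteration 1: components of {Bracket} -> Hub = 1*2 = 2.
Iteration 2: components of {Hub} -> Gear = 2*2 = 4, Ring = 2*5 = 10.
Iteration 3: components of {Gear,Ring} -> Seal = 4*3 = 12.
Iteration 4: components of {Seal} -> Rod = 12*4 = 48.
Iteration 5: no further components; recursion stops.
Total rows emitted: 6.

6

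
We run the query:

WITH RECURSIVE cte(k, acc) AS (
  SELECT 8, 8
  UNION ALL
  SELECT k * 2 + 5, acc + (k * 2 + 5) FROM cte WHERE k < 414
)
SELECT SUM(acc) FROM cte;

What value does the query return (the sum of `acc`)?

Base: k=8, acc=8.
Iteration 1: 8 < 414 holds -> k = 8 * 2 + 5 = 21, acc = 8 + 21 = 29.
Iteration 2: 21 < 414 holds -> k = 21 * 2 + 5 = 47, acc = 29 + 47 = 76.
Iteration 3: 47 < 414 holds -> k = 47 * 2 + 5 = 99, acc = 76 + 99 = 175.
Iteration 4: 99 < 414 holds -> k = 99 * 2 + 5 = 203, acc = 175 + 203 = 378.
Iteration 5: 203 < 414 holds -> k = 203 * 2 + 5 = 411, acc = 378 + 411 = 789.
Iteration 6: 411 < 414 holds -> k = 411 * 2 + 5 = 827, acc = 789 + 827 = 1616.
Iteration 7: 827 < 414 fails; recursion stops.
SUM(acc) = 8 + 29 + 76 + 175 + 378 + 789 + 1616 = 3071.

3071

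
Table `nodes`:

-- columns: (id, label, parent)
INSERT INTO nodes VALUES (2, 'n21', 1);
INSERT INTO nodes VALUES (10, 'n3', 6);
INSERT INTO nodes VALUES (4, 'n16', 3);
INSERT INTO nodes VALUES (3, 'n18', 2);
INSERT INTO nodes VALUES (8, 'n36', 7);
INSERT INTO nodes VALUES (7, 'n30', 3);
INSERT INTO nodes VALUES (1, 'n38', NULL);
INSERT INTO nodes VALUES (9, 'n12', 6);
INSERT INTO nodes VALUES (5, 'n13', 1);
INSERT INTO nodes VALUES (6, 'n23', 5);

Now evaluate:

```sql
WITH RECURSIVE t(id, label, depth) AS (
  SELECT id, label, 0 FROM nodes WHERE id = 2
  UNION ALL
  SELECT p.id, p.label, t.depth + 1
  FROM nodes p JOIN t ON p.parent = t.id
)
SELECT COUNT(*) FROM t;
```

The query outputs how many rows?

Base: id=2 (n21) at depth 0.
Iteration 1: rows with parent in {2} -> n18 (id 3, depth 1).
Iteration 2: rows with parent in {3} -> n16 (id 4, depth 2), n30 (id 7, depth 2).
Iteration 3: rows with parent in {4,7} -> n36 (id 8, depth 3).
Iteration 4: no rows with parent in {8}; recursion stops.
Total rows emitted: 5.

5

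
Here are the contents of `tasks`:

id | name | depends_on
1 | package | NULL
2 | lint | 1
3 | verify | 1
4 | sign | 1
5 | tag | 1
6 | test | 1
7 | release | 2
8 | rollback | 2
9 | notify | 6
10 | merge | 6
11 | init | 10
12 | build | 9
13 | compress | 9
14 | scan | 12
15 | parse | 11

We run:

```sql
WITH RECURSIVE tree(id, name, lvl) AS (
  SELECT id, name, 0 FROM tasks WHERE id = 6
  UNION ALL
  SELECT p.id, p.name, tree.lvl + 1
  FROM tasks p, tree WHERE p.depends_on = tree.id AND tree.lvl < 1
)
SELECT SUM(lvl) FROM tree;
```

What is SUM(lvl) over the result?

2

Base: id=6 (test) at lvl 0.
Iteration 1: rows with depends_on in {6} -> notify (id 9, lvl 1), merge (id 10, lvl 1).
Iteration 2: lvl < 1 fails for all current rows; recursion stops.
SUM(lvl) = 0 + 1 + 1 = 2.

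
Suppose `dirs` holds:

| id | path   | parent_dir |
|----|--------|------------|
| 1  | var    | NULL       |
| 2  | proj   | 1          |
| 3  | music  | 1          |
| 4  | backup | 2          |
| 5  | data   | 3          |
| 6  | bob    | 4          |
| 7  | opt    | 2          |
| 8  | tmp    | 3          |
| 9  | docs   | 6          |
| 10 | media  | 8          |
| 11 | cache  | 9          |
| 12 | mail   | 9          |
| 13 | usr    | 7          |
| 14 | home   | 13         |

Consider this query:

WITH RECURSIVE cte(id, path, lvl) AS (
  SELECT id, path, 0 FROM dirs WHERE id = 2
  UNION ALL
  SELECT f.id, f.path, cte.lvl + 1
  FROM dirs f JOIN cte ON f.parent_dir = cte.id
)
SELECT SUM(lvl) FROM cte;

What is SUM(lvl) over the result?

20

Base: id=2 (proj) at lvl 0.
Iteration 1: rows with parent_dir in {2} -> backup (id 4, lvl 1), opt (id 7, lvl 1).
Iteration 2: rows with parent_dir in {4,7} -> bob (id 6, lvl 2), usr (id 13, lvl 2).
Iteration 3: rows with parent_dir in {6,13} -> docs (id 9, lvl 3), home (id 14, lvl 3).
Iteration 4: rows with parent_dir in {9,14} -> cache (id 11, lvl 4), mail (id 12, lvl 4).
Iteration 5: no rows with parent_dir in {11,12}; recursion stops.
SUM(lvl) = 0 + 1 + 1 + 2 + 2 + 3 + 3 + 4 + 4 = 20.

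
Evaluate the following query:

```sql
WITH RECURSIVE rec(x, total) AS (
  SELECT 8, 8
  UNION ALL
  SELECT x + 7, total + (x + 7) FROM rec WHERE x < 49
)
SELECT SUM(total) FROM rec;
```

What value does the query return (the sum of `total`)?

616

Base: x=8, total=8.
Iteration 1: 8 < 49 holds -> x = 8 + 7 = 15, total = 8 + 15 = 23.
Iteration 2: 15 < 49 holds -> x = 15 + 7 = 22, total = 23 + 22 = 45.
Iteration 3: 22 < 49 holds -> x = 22 + 7 = 29, total = 45 + 29 = 74.
Iteration 4: 29 < 49 holds -> x = 29 + 7 = 36, total = 74 + 36 = 110.
Iteration 5: 36 < 49 holds -> x = 36 + 7 = 43, total = 110 + 43 = 153.
Iteration 6: 43 < 49 holds -> x = 43 + 7 = 50, total = 153 + 50 = 203.
Iteration 7: 50 < 49 fails; recursion stops.
SUM(total) = 8 + 23 + 45 + 74 + 110 + 153 + 203 = 616.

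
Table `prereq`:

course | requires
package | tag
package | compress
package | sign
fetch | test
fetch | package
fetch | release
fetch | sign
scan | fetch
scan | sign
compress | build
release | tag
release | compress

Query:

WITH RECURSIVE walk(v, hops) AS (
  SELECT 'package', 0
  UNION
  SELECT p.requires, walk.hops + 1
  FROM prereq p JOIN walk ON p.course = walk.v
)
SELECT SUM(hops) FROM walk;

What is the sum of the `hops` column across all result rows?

Base: (package, hops=0).
Iteration 1: edges from {package} -> (compress, hops=1), (sign, hops=1), (tag, hops=1).
Iteration 2: edges from {compress,sign,tag} -> (build, hops=2).
Iteration 3: no outgoing edges from {build}; recursion stops.
SUM(hops) = 0 + 1 + 1 + 1 + 2 = 5.

5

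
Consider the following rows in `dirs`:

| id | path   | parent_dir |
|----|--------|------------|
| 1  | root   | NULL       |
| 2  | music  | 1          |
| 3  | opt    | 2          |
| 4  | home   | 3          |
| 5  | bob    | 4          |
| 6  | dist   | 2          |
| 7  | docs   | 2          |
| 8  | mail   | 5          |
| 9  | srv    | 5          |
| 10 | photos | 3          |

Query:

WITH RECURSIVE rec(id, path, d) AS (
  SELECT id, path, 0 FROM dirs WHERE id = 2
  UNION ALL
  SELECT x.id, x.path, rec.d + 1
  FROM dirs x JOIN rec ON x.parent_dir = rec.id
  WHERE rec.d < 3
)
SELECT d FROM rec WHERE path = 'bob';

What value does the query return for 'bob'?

3

Base: id=2 (music) at d 0.
Iteration 1: rows with parent_dir in {2} -> opt (id 3, d 1), dist (id 6, d 1), docs (id 7, d 1).
Iteration 2: rows with parent_dir in {3,6,7} -> home (id 4, d 2), photos (id 10, d 2).
Iteration 3: rows with parent_dir in {4,10} -> bob (id 5, d 3).
Iteration 4: d < 3 fails for all current rows; recursion stops.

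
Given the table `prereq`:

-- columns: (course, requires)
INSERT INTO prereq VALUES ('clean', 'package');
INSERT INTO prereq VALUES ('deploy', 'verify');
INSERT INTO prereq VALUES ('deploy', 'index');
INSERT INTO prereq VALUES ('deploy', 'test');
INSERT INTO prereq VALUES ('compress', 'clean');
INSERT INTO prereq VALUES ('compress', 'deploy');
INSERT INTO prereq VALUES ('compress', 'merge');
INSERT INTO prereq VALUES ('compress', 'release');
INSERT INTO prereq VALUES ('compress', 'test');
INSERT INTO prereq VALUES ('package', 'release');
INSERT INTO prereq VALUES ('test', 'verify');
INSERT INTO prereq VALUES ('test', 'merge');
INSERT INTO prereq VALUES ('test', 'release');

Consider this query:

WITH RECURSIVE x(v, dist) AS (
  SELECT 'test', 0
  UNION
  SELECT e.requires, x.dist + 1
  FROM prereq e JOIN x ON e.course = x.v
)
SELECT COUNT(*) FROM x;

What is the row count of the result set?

Base: (test, dist=0).
Iteration 1: edges from {test} -> (merge, dist=1), (release, dist=1), (verify, dist=1).
Iteration 2: no outgoing edges from {merge,release,verify}; recursion stops.
Total rows emitted: 4.

4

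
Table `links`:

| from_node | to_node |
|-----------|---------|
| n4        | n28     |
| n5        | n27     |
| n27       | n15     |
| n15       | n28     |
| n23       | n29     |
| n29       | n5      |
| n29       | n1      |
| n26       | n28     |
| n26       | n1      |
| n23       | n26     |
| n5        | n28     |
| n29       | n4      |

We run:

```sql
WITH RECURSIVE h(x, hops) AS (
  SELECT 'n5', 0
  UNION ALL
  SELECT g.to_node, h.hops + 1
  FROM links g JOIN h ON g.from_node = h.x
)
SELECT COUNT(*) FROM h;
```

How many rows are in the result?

5

Base: (n5, hops=0).
Iteration 1: edges from {n5} -> (n27, hops=1), (n28, hops=1).
Iteration 2: edges from {n27,n28} -> (n15, hops=2).
Iteration 3: edges from {n15} -> (n28, hops=3).
Iteration 4: no outgoing edges from {n28}; recursion stops.
Total rows emitted: 5.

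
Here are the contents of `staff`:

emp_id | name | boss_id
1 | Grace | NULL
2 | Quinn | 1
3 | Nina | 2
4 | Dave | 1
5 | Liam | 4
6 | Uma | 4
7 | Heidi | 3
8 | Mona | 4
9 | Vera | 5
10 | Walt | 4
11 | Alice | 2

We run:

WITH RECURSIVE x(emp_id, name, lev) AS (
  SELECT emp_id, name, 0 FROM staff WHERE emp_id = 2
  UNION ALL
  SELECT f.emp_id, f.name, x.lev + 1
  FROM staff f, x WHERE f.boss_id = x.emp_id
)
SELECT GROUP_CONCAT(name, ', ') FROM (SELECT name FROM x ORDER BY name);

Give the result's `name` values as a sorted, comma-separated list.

Alice, Heidi, Nina, Quinn

Base: emp_id=2 (Quinn) at lev 0.
Iteration 1: rows with boss_id in {2} -> Nina (id 3, lev 1), Alice (id 11, lev 1).
Iteration 2: rows with boss_id in {3,11} -> Heidi (id 7, lev 2).
Iteration 3: no rows with boss_id in {7}; recursion stops.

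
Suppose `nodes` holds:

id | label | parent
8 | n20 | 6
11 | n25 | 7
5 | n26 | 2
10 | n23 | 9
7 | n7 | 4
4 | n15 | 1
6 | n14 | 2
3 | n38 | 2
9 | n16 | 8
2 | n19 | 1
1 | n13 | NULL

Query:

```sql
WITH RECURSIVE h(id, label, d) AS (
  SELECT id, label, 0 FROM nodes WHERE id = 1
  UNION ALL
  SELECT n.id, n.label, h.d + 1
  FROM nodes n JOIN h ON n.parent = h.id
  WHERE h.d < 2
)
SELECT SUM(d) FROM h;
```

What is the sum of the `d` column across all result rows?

Base: id=1 (n13) at d 0.
Iteration 1: rows with parent in {1} -> n19 (id 2, d 1), n15 (id 4, d 1).
Iteration 2: rows with parent in {2,4} -> n38 (id 3, d 2), n26 (id 5, d 2), n14 (id 6, d 2), n7 (id 7, d 2).
Iteration 3: d < 2 fails for all current rows; recursion stops.
SUM(d) = 0 + 1 + 1 + 2 + 2 + 2 + 2 = 10.

10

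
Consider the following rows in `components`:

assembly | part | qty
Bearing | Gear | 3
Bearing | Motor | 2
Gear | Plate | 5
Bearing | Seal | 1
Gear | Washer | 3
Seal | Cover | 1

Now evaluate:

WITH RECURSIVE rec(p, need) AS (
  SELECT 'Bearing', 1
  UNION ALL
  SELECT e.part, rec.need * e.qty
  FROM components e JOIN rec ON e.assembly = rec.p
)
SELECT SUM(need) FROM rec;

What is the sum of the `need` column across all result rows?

32

Base: (Bearing, need=1).
Iteration 1: components of {Bearing} -> Gear = 1*3 = 3, Motor = 1*2 = 2, Seal = 1*1 = 1.
Iteration 2: components of {Gear,Motor,Seal} -> Cover = 1*1 = 1, Plate = 3*5 = 15, Washer = 3*3 = 9.
Iteration 3: no further components; recursion stops.
SUM(need) = 1 + 3 + 2 + 1 + 15 + 9 + 1 = 32.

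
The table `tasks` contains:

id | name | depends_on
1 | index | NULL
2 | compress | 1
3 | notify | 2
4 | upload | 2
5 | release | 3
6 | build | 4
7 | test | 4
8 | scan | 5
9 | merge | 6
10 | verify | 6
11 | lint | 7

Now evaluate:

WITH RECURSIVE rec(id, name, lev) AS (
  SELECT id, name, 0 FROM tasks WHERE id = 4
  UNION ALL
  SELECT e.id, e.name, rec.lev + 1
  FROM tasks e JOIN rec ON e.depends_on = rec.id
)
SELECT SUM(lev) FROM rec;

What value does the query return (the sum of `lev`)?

8

Base: id=4 (upload) at lev 0.
Iteration 1: rows with depends_on in {4} -> build (id 6, lev 1), test (id 7, lev 1).
Iteration 2: rows with depends_on in {6,7} -> merge (id 9, lev 2), verify (id 10, lev 2), lint (id 11, lev 2).
Iteration 3: no rows with depends_on in {9,10,11}; recursion stops.
SUM(lev) = 0 + 1 + 1 + 2 + 2 + 2 = 8.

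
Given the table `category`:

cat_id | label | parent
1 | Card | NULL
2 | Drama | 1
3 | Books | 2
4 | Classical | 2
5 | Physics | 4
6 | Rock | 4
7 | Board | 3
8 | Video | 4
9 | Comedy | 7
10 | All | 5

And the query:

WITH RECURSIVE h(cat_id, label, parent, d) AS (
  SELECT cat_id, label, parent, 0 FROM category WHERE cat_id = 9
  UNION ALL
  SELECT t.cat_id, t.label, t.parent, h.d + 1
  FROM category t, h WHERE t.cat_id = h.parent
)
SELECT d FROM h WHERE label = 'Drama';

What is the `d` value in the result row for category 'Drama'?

Base: cat_id=9 (Comedy), parent=7, d 0.
Iteration 1: join on cat_id=7 -> Board (id 7, parent=3, d 1).
Iteration 2: join on cat_id=3 -> Books (id 3, parent=2, d 2).
Iteration 3: join on cat_id=2 -> Drama (id 2, parent=1, d 3).
Iteration 4: join on cat_id=1 -> Card (id 1, parent=NULL, d 4).
Iteration 5: parent is NULL; no match; recursion stops.

3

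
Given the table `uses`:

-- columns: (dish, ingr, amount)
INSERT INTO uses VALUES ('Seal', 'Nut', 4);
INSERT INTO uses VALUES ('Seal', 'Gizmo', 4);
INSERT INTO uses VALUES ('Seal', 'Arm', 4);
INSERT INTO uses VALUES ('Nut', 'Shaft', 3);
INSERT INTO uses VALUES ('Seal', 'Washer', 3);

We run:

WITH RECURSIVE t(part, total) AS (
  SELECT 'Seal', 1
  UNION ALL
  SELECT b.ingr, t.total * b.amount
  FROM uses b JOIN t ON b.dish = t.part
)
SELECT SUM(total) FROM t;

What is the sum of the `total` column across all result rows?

28

Base: (Seal, total=1).
Iteration 1: components of {Seal} -> Arm = 1*4 = 4, Gizmo = 1*4 = 4, Nut = 1*4 = 4, Washer = 1*3 = 3.
Iteration 2: components of {Arm,Gizmo,Nut,Washer} -> Shaft = 4*3 = 12.
Iteration 3: no further components; recursion stops.
SUM(total) = 1 + 3 + 4 + 4 + 4 + 12 = 28.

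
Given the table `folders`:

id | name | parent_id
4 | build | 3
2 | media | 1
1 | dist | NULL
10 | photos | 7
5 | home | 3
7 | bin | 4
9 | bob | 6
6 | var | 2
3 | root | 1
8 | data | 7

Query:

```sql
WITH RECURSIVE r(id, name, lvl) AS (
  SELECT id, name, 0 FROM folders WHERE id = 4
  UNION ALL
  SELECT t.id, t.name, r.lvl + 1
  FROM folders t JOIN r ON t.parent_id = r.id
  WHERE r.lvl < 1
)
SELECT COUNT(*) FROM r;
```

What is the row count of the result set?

2

Base: id=4 (build) at lvl 0.
Iteration 1: rows with parent_id in {4} -> bin (id 7, lvl 1).
Iteration 2: lvl < 1 fails for all current rows; recursion stops.
Total rows emitted: 2.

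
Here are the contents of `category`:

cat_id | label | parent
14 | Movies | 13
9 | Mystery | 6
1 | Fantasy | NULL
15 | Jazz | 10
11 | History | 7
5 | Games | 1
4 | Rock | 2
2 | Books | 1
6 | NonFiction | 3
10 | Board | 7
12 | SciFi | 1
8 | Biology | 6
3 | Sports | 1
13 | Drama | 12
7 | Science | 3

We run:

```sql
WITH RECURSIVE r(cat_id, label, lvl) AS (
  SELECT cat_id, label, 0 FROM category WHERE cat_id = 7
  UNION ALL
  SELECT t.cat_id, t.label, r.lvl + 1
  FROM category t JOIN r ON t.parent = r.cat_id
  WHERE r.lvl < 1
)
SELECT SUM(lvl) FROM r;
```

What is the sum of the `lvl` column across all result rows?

Base: cat_id=7 (Science) at lvl 0.
Iteration 1: rows with parent in {7} -> Board (id 10, lvl 1), History (id 11, lvl 1).
Iteration 2: lvl < 1 fails for all current rows; recursion stops.
SUM(lvl) = 0 + 1 + 1 = 2.

2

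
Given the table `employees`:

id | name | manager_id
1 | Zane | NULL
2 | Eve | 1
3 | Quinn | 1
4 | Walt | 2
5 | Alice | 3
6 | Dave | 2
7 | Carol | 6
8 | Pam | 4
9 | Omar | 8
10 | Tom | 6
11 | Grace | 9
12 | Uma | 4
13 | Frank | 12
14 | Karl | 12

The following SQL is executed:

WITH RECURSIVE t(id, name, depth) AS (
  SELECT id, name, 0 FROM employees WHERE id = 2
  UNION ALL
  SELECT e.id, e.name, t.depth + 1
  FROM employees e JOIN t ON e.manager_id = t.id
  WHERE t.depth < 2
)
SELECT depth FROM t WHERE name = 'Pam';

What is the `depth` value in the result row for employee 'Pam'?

Base: id=2 (Eve) at depth 0.
Iteration 1: rows with manager_id in {2} -> Walt (id 4, depth 1), Dave (id 6, depth 1).
Iteration 2: rows with manager_id in {4,6} -> Carol (id 7, depth 2), Pam (id 8, depth 2), Tom (id 10, depth 2), Uma (id 12, depth 2).
Iteration 3: depth < 2 fails for all current rows; recursion stops.

2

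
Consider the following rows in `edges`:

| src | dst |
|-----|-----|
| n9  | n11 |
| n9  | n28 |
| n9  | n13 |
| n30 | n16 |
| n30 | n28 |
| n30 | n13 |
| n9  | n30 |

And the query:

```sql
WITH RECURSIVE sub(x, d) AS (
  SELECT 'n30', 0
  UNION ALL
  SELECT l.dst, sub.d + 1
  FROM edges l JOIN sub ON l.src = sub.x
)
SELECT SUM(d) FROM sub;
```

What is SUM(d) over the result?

3

Base: (n30, d=0).
Iteration 1: edges from {n30} -> (n13, d=1), (n16, d=1), (n28, d=1).
Iteration 2: no outgoing edges from {n13,n16,n28}; recursion stops.
SUM(d) = 0 + 1 + 1 + 1 = 3.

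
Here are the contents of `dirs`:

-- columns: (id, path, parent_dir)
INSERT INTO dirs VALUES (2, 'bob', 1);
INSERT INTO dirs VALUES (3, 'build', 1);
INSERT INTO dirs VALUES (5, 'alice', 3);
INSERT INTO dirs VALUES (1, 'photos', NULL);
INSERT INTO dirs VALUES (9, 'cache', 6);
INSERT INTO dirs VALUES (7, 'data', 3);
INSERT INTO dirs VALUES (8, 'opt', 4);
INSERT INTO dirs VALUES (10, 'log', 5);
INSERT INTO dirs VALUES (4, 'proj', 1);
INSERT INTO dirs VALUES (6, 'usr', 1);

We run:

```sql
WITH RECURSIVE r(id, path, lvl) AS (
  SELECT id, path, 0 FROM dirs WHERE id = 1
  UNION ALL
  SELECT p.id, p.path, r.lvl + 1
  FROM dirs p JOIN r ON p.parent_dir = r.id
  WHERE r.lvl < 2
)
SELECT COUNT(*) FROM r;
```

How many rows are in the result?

9

Base: id=1 (photos) at lvl 0.
Iteration 1: rows with parent_dir in {1} -> bob (id 2, lvl 1), build (id 3, lvl 1), proj (id 4, lvl 1), usr (id 6, lvl 1).
Iteration 2: rows with parent_dir in {2,3,4,6} -> alice (id 5, lvl 2), data (id 7, lvl 2), opt (id 8, lvl 2), cache (id 9, lvl 2).
Iteration 3: lvl < 2 fails for all current rows; recursion stops.
Total rows emitted: 9.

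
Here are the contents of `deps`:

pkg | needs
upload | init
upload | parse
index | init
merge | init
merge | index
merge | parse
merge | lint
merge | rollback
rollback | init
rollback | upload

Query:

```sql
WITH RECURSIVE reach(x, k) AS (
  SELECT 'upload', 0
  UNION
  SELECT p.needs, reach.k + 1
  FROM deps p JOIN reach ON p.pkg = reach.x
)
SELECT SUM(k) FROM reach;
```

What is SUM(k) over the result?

Base: (upload, k=0).
Iteration 1: edges from {upload} -> (init, k=1), (parse, k=1).
Iteration 2: no outgoing edges from {init,parse}; recursion stops.
SUM(k) = 0 + 1 + 1 = 2.

2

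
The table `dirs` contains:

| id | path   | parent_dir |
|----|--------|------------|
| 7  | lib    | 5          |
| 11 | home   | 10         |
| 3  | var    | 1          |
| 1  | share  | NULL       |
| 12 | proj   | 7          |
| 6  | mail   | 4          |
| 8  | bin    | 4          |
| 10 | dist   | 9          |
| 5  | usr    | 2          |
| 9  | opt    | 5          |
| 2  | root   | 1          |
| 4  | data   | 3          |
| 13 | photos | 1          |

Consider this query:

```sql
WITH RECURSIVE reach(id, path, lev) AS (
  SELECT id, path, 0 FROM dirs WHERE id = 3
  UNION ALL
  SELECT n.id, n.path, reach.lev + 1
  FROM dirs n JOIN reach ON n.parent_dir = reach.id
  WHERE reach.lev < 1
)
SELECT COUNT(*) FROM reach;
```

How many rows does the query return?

Base: id=3 (var) at lev 0.
Iteration 1: rows with parent_dir in {3} -> data (id 4, lev 1).
Iteration 2: lev < 1 fails for all current rows; recursion stops.
Total rows emitted: 2.

2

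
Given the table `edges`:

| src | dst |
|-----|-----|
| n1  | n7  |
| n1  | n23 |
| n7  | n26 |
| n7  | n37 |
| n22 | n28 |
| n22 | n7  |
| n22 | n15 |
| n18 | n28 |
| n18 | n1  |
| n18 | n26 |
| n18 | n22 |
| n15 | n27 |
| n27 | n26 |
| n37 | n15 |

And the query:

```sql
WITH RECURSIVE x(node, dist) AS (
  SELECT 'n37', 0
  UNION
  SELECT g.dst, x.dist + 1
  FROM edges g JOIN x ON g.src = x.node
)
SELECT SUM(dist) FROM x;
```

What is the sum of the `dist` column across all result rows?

6

Base: (n37, dist=0).
Iteration 1: edges from {n37} -> (n15, dist=1).
Iteration 2: edges from {n15} -> (n27, dist=2).
Iteration 3: edges from {n27} -> (n26, dist=3).
Iteration 4: no outgoing edges from {n26}; recursion stops.
SUM(dist) = 0 + 1 + 2 + 3 = 6.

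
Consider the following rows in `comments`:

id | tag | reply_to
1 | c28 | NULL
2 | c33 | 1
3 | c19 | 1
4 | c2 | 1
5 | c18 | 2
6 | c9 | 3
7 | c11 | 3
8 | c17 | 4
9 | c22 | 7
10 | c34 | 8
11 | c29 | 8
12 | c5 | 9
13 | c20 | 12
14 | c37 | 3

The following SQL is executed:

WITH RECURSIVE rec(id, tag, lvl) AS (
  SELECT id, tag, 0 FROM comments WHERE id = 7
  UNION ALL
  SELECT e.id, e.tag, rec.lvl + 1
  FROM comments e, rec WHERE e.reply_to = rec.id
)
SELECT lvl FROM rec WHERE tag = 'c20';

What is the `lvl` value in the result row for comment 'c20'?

Base: id=7 (c11) at lvl 0.
Iteration 1: rows with reply_to in {7} -> c22 (id 9, lvl 1).
Iteration 2: rows with reply_to in {9} -> c5 (id 12, lvl 2).
Iteration 3: rows with reply_to in {12} -> c20 (id 13, lvl 3).
Iteration 4: no rows with reply_to in {13}; recursion stops.

3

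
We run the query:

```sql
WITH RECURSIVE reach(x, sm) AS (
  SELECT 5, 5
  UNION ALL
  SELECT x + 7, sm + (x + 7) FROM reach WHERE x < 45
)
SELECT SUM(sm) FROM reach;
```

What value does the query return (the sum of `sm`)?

532

Base: x=5, sm=5.
Iteration 1: 5 < 45 holds -> x = 5 + 7 = 12, sm = 5 + 12 = 17.
Iteration 2: 12 < 45 holds -> x = 12 + 7 = 19, sm = 17 + 19 = 36.
Iteration 3: 19 < 45 holds -> x = 19 + 7 = 26, sm = 36 + 26 = 62.
Iteration 4: 26 < 45 holds -> x = 26 + 7 = 33, sm = 62 + 33 = 95.
Iteration 5: 33 < 45 holds -> x = 33 + 7 = 40, sm = 95 + 40 = 135.
Iteration 6: 40 < 45 holds -> x = 40 + 7 = 47, sm = 135 + 47 = 182.
Iteration 7: 47 < 45 fails; recursion stops.
SUM(sm) = 5 + 17 + 36 + 62 + 95 + 135 + 182 = 532.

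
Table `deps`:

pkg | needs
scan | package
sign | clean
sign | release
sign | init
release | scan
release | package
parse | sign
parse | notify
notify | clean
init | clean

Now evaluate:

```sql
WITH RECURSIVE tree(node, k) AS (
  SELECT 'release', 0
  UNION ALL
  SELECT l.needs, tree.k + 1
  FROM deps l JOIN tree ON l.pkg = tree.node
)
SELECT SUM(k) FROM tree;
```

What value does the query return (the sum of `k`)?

4

Base: (release, k=0).
Iteration 1: edges from {release} -> (package, k=1), (scan, k=1).
Iteration 2: edges from {package,scan} -> (package, k=2).
Iteration 3: no outgoing edges from {package}; recursion stops.
SUM(k) = 0 + 1 + 1 + 2 = 4.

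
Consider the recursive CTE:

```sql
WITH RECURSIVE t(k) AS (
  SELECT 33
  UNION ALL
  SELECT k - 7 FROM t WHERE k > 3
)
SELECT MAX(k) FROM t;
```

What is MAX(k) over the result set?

Base: k=33.
Iteration 1: 33 > 3 holds -> k = 33 - 7 = 26.
Iteration 2: 26 > 3 holds -> k = 26 - 7 = 19.
Iteration 3: 19 > 3 holds -> k = 19 - 7 = 12.
Iteration 4: 12 > 3 holds -> k = 12 - 7 = 5.
Iteration 5: 5 > 3 holds -> k = 5 - 7 = -2.
Iteration 6: -2 > 3 fails; recursion stops.
k values: 33, 26, 19, 12, 5, -2; the maximum is 33.

33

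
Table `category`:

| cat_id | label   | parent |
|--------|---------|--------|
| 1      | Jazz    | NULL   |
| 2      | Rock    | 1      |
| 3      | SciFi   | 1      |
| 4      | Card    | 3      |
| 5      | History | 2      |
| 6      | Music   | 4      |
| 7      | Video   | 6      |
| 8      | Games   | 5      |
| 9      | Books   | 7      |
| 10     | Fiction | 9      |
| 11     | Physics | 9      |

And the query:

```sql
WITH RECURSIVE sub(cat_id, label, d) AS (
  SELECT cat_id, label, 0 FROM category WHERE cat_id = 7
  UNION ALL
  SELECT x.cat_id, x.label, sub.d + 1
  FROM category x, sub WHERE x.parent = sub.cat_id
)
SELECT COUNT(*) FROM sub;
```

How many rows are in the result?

Base: cat_id=7 (Video) at d 0.
Iteration 1: rows with parent in {7} -> Books (id 9, d 1).
Iteration 2: rows with parent in {9} -> Fiction (id 10, d 2), Physics (id 11, d 2).
Iteration 3: no rows with parent in {10,11}; recursion stops.
Total rows emitted: 4.

4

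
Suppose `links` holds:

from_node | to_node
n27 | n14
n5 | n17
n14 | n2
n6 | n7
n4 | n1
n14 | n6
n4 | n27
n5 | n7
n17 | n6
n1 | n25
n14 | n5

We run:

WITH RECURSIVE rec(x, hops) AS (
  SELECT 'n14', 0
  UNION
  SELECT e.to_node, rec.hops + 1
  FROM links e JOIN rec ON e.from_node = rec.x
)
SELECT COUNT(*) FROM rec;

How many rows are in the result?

Base: (n14, hops=0).
Iteration 1: edges from {n14} -> (n2, hops=1), (n5, hops=1), (n6, hops=1).
Iteration 2: edges from {n2,n5,n6} -> (n17, hops=2), (n7, hops=2). [UNION drops 1 duplicate row(s)]
Iteration 3: edges from {n17,n7} -> (n6, hops=3).
Iteration 4: edges from {n6} -> (n7, hops=4).
Iteration 5: no outgoing edges from {n7}; recursion stops.
Total rows emitted: 8.

8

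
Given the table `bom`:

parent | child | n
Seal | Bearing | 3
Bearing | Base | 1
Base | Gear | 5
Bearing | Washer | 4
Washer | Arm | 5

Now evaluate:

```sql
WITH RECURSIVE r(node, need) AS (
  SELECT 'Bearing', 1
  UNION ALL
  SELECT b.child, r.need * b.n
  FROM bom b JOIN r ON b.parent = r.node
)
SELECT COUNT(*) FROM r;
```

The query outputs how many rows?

5

Base: (Bearing, need=1).
Iteration 1: components of {Bearing} -> Base = 1*1 = 1, Washer = 1*4 = 4.
Iteration 2: components of {Base,Washer} -> Arm = 4*5 = 20, Gear = 1*5 = 5.
Iteration 3: no further components; recursion stops.
Total rows emitted: 5.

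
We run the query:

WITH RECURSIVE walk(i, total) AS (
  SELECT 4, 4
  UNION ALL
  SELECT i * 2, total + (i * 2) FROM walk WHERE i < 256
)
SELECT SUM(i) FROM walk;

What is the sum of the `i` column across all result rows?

508

Base: i=4, total=4.
Iteration 1: 4 < 256 holds -> i = 4 * 2 = 8, total = 4 + 8 = 12.
Iteration 2: 8 < 256 holds -> i = 8 * 2 = 16, total = 12 + 16 = 28.
Iteration 3: 16 < 256 holds -> i = 16 * 2 = 32, total = 28 + 32 = 60.
Iteration 4: 32 < 256 holds -> i = 32 * 2 = 64, total = 60 + 64 = 124.
Iteration 5: 64 < 256 holds -> i = 64 * 2 = 128, total = 124 + 128 = 252.
Iteration 6: 128 < 256 holds -> i = 128 * 2 = 256, total = 252 + 256 = 508.
Iteration 7: 256 < 256 fails; recursion stops.
SUM(i) = 4 + 8 + 16 + 32 + 64 + 128 + 256 = 508.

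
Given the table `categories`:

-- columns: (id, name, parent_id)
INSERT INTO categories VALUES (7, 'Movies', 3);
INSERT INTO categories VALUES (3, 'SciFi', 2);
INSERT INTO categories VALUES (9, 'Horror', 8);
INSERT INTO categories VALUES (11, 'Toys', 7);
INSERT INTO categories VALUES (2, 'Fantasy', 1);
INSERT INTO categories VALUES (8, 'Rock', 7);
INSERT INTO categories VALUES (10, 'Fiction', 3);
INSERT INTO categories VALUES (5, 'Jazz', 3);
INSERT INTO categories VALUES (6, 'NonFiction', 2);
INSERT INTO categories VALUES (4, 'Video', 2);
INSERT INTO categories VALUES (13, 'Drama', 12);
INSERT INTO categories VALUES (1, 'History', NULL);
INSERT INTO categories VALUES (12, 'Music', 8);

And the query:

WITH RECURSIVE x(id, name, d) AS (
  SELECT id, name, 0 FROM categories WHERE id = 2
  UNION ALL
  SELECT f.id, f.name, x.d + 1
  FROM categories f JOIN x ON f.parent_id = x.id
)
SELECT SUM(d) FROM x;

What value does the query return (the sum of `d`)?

28

Base: id=2 (Fantasy) at d 0.
Iteration 1: rows with parent_id in {2} -> SciFi (id 3, d 1), Video (id 4, d 1), NonFiction (id 6, d 1).
Iteration 2: rows with parent_id in {3,4,6} -> Jazz (id 5, d 2), Movies (id 7, d 2), Fiction (id 10, d 2).
Iteration 3: rows with parent_id in {5,7,10} -> Rock (id 8, d 3), Toys (id 11, d 3).
Iteration 4: rows with parent_id in {8,11} -> Horror (id 9, d 4), Music (id 12, d 4).
Iteration 5: rows with parent_id in {9,12} -> Drama (id 13, d 5).
Iteration 6: no rows with parent_id in {13}; recursion stops.
SUM(d) = 0 + 1 + 1 + 1 + 2 + 2 + 2 + 3 + 3 + 4 + 4 + 5 = 28.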